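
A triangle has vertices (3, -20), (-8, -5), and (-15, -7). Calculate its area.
Using the coordinate formula: Area = (1/2)|x₁(y₂-y₃) + x₂(y₃-y₁) + x₃(y₁-y₂)|
Area = (1/2)|3((-5)-(-7)) + (-8)((-7)-(-20)) + (-15)((-20)-(-5))|
Area = (1/2)|3*2 + (-8)*13 + (-15)*(-15)|
Area = (1/2)|6 + (-104) + 225|
Area = (1/2)*127 = 63.50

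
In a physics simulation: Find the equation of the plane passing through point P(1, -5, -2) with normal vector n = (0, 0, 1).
d = n·P = (0)(1) + (0)(-5) + (1)(-2) = -2
Plane: z = -2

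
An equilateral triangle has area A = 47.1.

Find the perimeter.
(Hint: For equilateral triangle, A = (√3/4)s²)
A = (√3/4)s²  →  s² = 4A/√3 = 4·47.1/√3 = 108.773
s = 10.4294
Perimeter = 3s = 31.29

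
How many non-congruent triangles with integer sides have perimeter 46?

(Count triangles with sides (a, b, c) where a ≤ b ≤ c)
With a ≤ b ≤ c and a + b + c = 46, the triangle inequality a + b > c gives c < 46/2, so c ≤ 22.
Iterate a from 1 to ⌊p/3⌋ = 15; for each a, b ranges from a to ⌊(p−a)/2⌋ with c = p − a − b, keeping only c ≥ b.
Triples: (2, 22, 22), (3, 21, 22), (4, 20, 22), …
Count = 44 triangles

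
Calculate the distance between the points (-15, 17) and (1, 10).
Using the distance formula: d = sqrt((x₂-x₁)² + (y₂-y₁)²)
dx = 1 - (-15) = 16
dy = 10 - 17 = -7
d = sqrt(16² + (-7)²) = sqrt(256 + 49) = sqrt(305) = 17.46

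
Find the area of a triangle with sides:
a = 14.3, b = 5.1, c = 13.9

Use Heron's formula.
s = (a+b+c)/2 = (14.3+5.1+13.9)/2 = 16.65
A = √(s(s-a)(s-b)(s-c)) = √(16.65·2.35·11.55·2.75)
A = √1242.79 = 35.25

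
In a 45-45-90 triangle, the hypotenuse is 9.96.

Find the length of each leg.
In a 45-45-90 triangle, hypotenuse = leg·√2  →  leg = hypotenuse/√2
leg = 9.96/√2 = 7.043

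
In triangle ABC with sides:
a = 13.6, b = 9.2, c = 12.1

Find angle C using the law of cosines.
cos(C) = (a² + b² - c²)/(2ab)
cos(C) = (13.6² + 9.2² - 12.1²)/(2·13.6·9.2) = 123.19/250.24 = 0.492287
C = arccos(0.492287) = 60.51°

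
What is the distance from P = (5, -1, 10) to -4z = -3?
d = |0(5) + 0(-1) + (-4)(10) - (-3)| / √(0² + 0² + (-4)²) = 37/√16 = 9.25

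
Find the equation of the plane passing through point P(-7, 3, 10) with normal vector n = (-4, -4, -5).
d = n·P = (-4)(-7) + (-4)(3) + (-5)(10) = -34
Plane: -4x - 4y - 5z = -34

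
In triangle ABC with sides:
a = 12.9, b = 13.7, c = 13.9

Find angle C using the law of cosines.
cos(C) = (a² + b² - c²)/(2ab)
cos(C) = (12.9² + 13.7² - 13.9²)/(2·12.9·13.7) = 160.89/353.46 = 0.455186
C = arccos(0.455186) = 62.92°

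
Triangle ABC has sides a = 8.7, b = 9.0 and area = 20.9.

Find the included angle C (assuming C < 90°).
Area = ½ab·sin(C)  →  sin(C) = 2·Area/(ab)
sin(C) = 2·20.9/(8.7·9.0) = 0.533844
C = arcsin(0.533844) = 32.27°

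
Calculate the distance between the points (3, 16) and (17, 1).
Using the distance formula: d = sqrt((x₂-x₁)² + (y₂-y₁)²)
dx = 17 - 3 = 14
dy = 1 - 16 = -15
d = sqrt(14² + (-15)²) = sqrt(196 + 225) = sqrt(421) = 20.52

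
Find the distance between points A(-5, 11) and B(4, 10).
Using the distance formula: d = sqrt((x₂-x₁)² + (y₂-y₁)²)
dx = 4 - (-5) = 9
dy = 10 - 11 = -1
d = sqrt(9² + (-1)²) = sqrt(81 + 1) = sqrt(82) = 9.06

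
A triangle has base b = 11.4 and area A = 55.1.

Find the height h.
A = ½bh  →  h = 2A/b
h = 2·55.1/11.4 = 9.667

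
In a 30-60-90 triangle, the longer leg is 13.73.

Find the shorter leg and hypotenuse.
In a 30-60-90 triangle, sides are in ratio 1 : √3 : 2.
Long leg = short leg·√3  →  short leg = 13.73/√3 = 7.927
Hypotenuse = 2·(short leg) = 2·13.73/√3 = 15.85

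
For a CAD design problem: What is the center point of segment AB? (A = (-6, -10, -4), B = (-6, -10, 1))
Midpoint = ((-6-6)/2, (-10-10)/2, (-4+1)/2) = (-6, -10, -1.5)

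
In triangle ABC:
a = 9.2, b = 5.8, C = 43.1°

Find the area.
Using A = ½ab·sin(C):
A = ½·9.2·5.8·sin(43.1°) = ½·53.36·0.683274 = 18.23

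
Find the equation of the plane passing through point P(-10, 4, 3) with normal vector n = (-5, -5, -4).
d = n·P = (-5)(-10) + (-5)(4) + (-4)(3) = 18
Plane: -5x - 5y - 4z = 18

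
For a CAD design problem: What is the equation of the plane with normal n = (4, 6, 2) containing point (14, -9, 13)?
d = n·P = (4)(14) + (6)(-9) + (2)(13) = 28
Plane: 4x + 6y + 2z = 28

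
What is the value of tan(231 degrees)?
tan(231 degrees) = 1.2349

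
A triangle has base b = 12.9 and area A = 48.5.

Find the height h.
A = ½bh  →  h = 2A/b
h = 2·48.5/12.9 = 7.519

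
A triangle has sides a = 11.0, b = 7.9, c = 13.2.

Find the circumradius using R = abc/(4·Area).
s = (a+b+c)/2 = 16.05
Area = √(s(s-a)(s-b)(s-c)) = √(16.05·5.05·8.15·2.85) = 43.3895
R = abc/(4·Area) = (11.0·7.9·13.2)/(4·43.3895) = 1147.08/173.558 = 6.609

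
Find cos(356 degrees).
cos(356 degrees) = 0.9976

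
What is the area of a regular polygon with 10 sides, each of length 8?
For a regular 10-gon with side length s = 8:
Apothem a = s / (2*tan(pi/10)) = 8 / (2*tan(pi/10)) ≈ 12.3107
Perimeter P = 10 * 8 = 80
Area = (1/2) * P * a = (1/2) * 80 * 12.3107 = 492.43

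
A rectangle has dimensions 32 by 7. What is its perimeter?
Perimeter = 2 * (length + width)
Perimeter = 2 * (32 + 7)
Perimeter = 2 * 39
Perimeter = 78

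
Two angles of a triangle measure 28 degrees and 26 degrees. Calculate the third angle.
Sum of angles in a triangle = 180 degrees
Third angle = 180 - 28 - 26
Third angle = 126 degrees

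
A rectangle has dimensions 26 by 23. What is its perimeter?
Perimeter = 2 * (length + width)
Perimeter = 2 * (26 + 23)
Perimeter = 2 * 49
Perimeter = 98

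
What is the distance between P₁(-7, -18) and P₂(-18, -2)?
Using the distance formula: d = sqrt((x₂-x₁)² + (y₂-y₁)²)
dx = (-18) - (-7) = -11
dy = (-2) - (-18) = 16
d = sqrt((-11)² + 16²) = sqrt(121 + 256) = sqrt(377) = 19.42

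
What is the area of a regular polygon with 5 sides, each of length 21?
For a regular 5-gon with side length s = 21:
Apothem a = s / (2*tan(pi/5)) = 21 / (2*tan(pi/5)) ≈ 14.452
Perimeter P = 5 * 21 = 105
Area = (1/2) * P * a = (1/2) * 105 * 14.452 = 758.73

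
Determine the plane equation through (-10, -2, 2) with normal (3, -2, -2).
d = n·P = (3)(-10) + (-2)(-2) + (-2)(2) = -30
Plane: 3x - 2y - 2z = -30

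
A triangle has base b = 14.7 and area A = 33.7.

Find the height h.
A = ½bh  →  h = 2A/b
h = 2·33.7/14.7 = 4.585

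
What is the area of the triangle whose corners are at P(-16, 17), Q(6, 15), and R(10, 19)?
Using the coordinate formula: Area = (1/2)|x₁(y₂-y₃) + x₂(y₃-y₁) + x₃(y₁-y₂)|
Area = (1/2)|(-16)(15-19) + 6(19-17) + 10(17-15)|
Area = (1/2)|(-16)*(-4) + 6*2 + 10*2|
Area = (1/2)|64 + 12 + 20|
Area = (1/2)*96 = 48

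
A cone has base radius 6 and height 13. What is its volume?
Volume = (1/3) * pi * r² * h
Volume = (1/3) * pi * 6² * 13
Volume = (1/3) * pi * 36 * 13
Volume = (1/3) * pi * 468
Volume = 490.09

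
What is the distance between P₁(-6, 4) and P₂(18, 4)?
Using the distance formula: d = sqrt((x₂-x₁)² + (y₂-y₁)²)
dx = 18 - (-6) = 24
dy = 4 - 4 = 0
d = sqrt(24² + 0²) = sqrt(576 + 0) = sqrt(576) = 24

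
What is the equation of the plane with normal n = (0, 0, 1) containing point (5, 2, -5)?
d = n·P = (0)(5) + (0)(2) + (1)(-5) = -5
Plane: z = -5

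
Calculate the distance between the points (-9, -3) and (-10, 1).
Using the distance formula: d = sqrt((x₂-x₁)² + (y₂-y₁)²)
dx = (-10) - (-9) = -1
dy = 1 - (-3) = 4
d = sqrt((-1)² + 4²) = sqrt(1 + 16) = sqrt(17) = 4.12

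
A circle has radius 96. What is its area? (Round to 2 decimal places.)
Area = pi * r²
Area = pi * 96²
Area = pi * 9216
Area = 28952.92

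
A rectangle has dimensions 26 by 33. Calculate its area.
Area = length * width
Area = 26 * 33
Area = 858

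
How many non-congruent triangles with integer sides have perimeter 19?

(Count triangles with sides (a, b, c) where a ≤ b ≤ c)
With a ≤ b ≤ c and a + b + c = 19, the triangle inequality a + b > c gives c < 19/2, so c ≤ 9.
Iterate a from 1 to ⌊p/3⌋ = 6; for each a, b ranges from a to ⌊(p−a)/2⌋ with c = p − a − b, keeping only c ≥ b.
Triples: (1, 9, 9), (2, 8, 9), (3, 7, 9), …
Count = 10 triangles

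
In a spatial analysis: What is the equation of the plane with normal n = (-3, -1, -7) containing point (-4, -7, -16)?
d = n·P = (-3)(-4) + (-1)(-7) + (-7)(-16) = 131
Plane: -3x - y - 7z = 131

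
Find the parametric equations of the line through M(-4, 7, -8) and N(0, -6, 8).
Direction vector d = N - M = (4, -13, 16)
x = -4 + 4t, y = 7 - 13t, z = -8 + 16t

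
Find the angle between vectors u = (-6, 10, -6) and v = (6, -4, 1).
u·v = -82, |u|² = 172, |v|² = 53
cos θ = -82/√9116 ≈ -0.8588
θ ≈ 149.2°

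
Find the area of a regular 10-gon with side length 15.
For a regular 10-gon with side length s = 15:
Apothem a = s / (2*tan(pi/10)) = 15 / (2*tan(pi/10)) ≈ 23.08263
Perimeter P = 10 * 15 = 150
Area = (1/2) * P * a = (1/2) * 150 * 23.08263 = 1731.20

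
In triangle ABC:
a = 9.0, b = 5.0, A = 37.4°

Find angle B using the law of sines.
sin(B)/b = sin(A)/a
sin(B) = b·sin(A)/a = 5.0·sin(37.4°)/9.0 = 0.337431
B = arcsin(0.337431) = 19.72°  (b ≤ a, so B ≤ A and the acute solution is unique)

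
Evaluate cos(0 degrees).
cos(0 degrees) = 1
Decimal approximation: 1.0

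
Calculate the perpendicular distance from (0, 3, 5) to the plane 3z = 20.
d = |0(0) + 0(3) + 3(5) - (20)| / √(0² + 0² + 3²) = 5/√9 = 1.667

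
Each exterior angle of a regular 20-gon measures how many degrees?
Exterior angle of a regular n-gon = 360/n
Exterior angle = 360/20
Exterior angle = 18 degrees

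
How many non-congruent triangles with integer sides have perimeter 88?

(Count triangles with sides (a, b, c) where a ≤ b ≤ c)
With a ≤ b ≤ c and a + b + c = 88, the triangle inequality a + b > c gives c < 88/2, so c ≤ 43.
Iterate a from 1 to ⌊p/3⌋ = 29; for each a, b ranges from a to ⌊(p−a)/2⌋ with c = p − a − b, keeping only c ≥ b.
Triples: (2, 43, 43), (3, 42, 43), (4, 41, 43), …
Count = 161 triangles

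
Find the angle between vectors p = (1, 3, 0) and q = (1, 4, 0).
p·q = 13, |p|² = 10, |q|² = 17
cos θ = 13/√170 ≈ 0.9971
θ ≈ 4.399°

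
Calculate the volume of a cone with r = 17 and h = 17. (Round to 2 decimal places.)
Volume = (1/3) * pi * r² * h
Volume = (1/3) * pi * 17² * 17
Volume = (1/3) * pi * 289 * 17
Volume = (1/3) * pi * 4913
Volume = 5144.88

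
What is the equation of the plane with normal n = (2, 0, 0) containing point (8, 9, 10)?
d = n·P = (2)(8) + (0)(9) + (0)(10) = 16
Plane: 2x = 16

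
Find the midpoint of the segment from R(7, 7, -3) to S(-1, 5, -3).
Midpoint = ((7-1)/2, (7+5)/2, (-3-3)/2) = (3, 6, -3)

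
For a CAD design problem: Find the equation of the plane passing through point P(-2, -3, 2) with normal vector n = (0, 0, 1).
d = n·P = (0)(-2) + (0)(-3) + (1)(2) = 2
Plane: z = 2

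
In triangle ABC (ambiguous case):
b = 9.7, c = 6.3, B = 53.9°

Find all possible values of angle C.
sin(C)/c = sin(B)/b  →  sin(C) = c·sin(B)/b = 6.3·sin(53.9°)/9.7 = 0.524777
C₁ = arcsin(0.524777) = 31.65°,  C₂ = 180° - C₁ = 148.35°
Check C₂: A = 180° - 53.9° - 148.35° = -22.25° ≤ 0, rejected
C = 31.65° (one solution)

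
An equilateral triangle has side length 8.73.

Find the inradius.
For an equilateral triangle, r = s/(2√3) where s is the side.
r = 8.73/(2√3) = 8.73/3.464102 = 2.52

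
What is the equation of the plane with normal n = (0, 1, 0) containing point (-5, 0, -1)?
d = n·P = (0)(-5) + (1)(0) + (0)(-1) = 0
Plane: y = 0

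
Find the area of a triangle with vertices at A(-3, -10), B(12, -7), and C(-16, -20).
Using the coordinate formula: Area = (1/2)|x₁(y₂-y₃) + x₂(y₃-y₁) + x₃(y₁-y₂)|
Area = (1/2)|(-3)((-7)-(-20)) + 12((-20)-(-10)) + (-16)((-10)-(-7))|
Area = (1/2)|(-3)*13 + 12*(-10) + (-16)*(-3)|
Area = (1/2)|(-39) + (-120) + 48|
Area = (1/2)*111 = 55.50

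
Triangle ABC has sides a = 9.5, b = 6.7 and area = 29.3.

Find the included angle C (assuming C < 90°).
Area = ½ab·sin(C)  →  sin(C) = 2·Area/(ab)
sin(C) = 2·29.3/(9.5·6.7) = 0.920660
C = arcsin(0.920660) = 67.02°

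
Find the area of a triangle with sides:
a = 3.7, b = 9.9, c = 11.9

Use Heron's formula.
s = (a+b+c)/2 = (3.7+9.9+11.9)/2 = 12.75
A = √(s(s-a)(s-b)(s-c)) = √(12.75·9.05·2.85·0.85)
A = √279.526 = 16.72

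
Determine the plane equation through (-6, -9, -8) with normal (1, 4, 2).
d = n·P = (1)(-6) + (4)(-9) + (2)(-8) = -58
Plane: x + 4y + 2z = -58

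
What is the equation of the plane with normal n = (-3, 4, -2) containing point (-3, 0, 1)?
d = n·P = (-3)(-3) + (4)(0) + (-2)(1) = 7
Plane: -3x + 4y - 2z = 7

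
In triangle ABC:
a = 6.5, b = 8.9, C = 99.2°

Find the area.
Using A = ½ab·sin(C):
A = ½·6.5·8.9·sin(99.2°) = ½·57.85·0.987136 = 28.55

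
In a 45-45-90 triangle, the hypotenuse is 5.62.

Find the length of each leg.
In a 45-45-90 triangle, hypotenuse = leg·√2  →  leg = hypotenuse/√2
leg = 5.62/√2 = 3.974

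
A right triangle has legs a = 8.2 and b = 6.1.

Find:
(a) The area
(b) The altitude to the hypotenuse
(a) Area = ½ab = ½·8.2·6.1 = 25.01
(b) Hypotenuse c = √(8.2² + 6.1²) = √104.45 = 10.2201
    Area = ½·c·h_c  →  h_c = 2·Area/c = 2·25.01/10.2201 = 4.894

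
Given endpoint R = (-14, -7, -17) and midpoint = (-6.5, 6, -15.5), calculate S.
S = (2×(-6.5) - (-14), 2×6 - (-7), 2×(-15.5) - (-17)) = (1, 19, -14)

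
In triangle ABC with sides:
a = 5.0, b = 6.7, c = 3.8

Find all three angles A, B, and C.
By the law of cosines:
cos(A) = (b² + c² - a²)/(2bc) = 0.674195  →  A = 47.61°
cos(B) = (a² + c² - b²)/(2ac) = -0.143421  →  B = 98.25°
cos(C) = (a² + b² - c²)/(2ab) = 0.827612  →  C = 34.15°
Check: A + B + C = 180.0° ✓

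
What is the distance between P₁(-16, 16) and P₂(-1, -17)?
Using the distance formula: d = sqrt((x₂-x₁)² + (y₂-y₁)²)
dx = (-1) - (-16) = 15
dy = (-17) - 16 = -33
d = sqrt(15² + (-33)²) = sqrt(225 + 1089) = sqrt(1314) = 36.25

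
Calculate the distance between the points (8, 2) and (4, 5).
Using the distance formula: d = sqrt((x₂-x₁)² + (y₂-y₁)²)
dx = 4 - 8 = -4
dy = 5 - 2 = 3
d = sqrt((-4)² + 3²) = sqrt(16 + 9) = sqrt(25) = 5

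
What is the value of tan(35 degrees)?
tan(35 degrees) = 0.7002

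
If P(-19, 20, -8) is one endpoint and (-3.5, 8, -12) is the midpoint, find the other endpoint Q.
Q = (2×(-3.5) - (-19), 2×8 - 20, 2×(-12) - (-8)) = (12, -4, -16)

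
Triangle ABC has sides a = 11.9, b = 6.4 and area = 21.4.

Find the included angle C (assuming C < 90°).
Area = ½ab·sin(C)  →  sin(C) = 2·Area/(ab)
sin(C) = 2·21.4/(11.9·6.4) = 0.561975
C = arcsin(0.561975) = 34.19°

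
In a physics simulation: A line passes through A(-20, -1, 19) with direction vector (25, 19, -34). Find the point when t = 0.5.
P(0.5) = (-20 + 25(0.5), -1 + 19(0.5), 19 + (-34)(0.5)) = (-7.5, 8.5, 2)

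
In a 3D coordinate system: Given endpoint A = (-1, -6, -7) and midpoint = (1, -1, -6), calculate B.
B = (2×1 - (-1), 2×(-1) - (-6), 2×(-6) - (-7)) = (3, 4, -5)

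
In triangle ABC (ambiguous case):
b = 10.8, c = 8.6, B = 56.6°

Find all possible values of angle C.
sin(C)/c = sin(B)/b  →  sin(C) = c·sin(B)/b = 8.6·sin(56.6°)/10.8 = 0.664786
C₁ = arcsin(0.664786) = 41.67°,  C₂ = 180° - C₁ = 138.33°
Check C₂: A = 180° - 56.6° - 138.33° = -14.93° ≤ 0, rejected
C = 41.67° (one solution)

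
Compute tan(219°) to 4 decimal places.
tan(219 degrees) = 0.8098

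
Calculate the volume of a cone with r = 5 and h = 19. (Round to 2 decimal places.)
Volume = (1/3) * pi * r² * h
Volume = (1/3) * pi * 5² * 19
Volume = (1/3) * pi * 25 * 19
Volume = (1/3) * pi * 475
Volume = 497.42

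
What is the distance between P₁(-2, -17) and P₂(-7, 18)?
Using the distance formula: d = sqrt((x₂-x₁)² + (y₂-y₁)²)
dx = (-7) - (-2) = -5
dy = 18 - (-17) = 35
d = sqrt((-5)² + 35²) = sqrt(25 + 1225) = sqrt(1250) = 35.36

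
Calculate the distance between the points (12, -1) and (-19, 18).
Using the distance formula: d = sqrt((x₂-x₁)² + (y₂-y₁)²)
dx = (-19) - 12 = -31
dy = 18 - (-1) = 19
d = sqrt((-31)² + 19²) = sqrt(961 + 361) = sqrt(1322) = 36.36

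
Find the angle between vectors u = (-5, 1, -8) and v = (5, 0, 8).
u·v = -89, |u|² = 90, |v|² = 89
cos θ = -89/√8010 ≈ -0.9944
θ ≈ 173.9°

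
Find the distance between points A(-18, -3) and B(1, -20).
Using the distance formula: d = sqrt((x₂-x₁)² + (y₂-y₁)²)
dx = 1 - (-18) = 19
dy = (-20) - (-3) = -17
d = sqrt(19² + (-17)²) = sqrt(361 + 289) = sqrt(650) = 25.50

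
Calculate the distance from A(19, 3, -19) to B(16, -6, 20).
d = √[(-3)² + (-9)² + (39)²] = √1611 = 40.14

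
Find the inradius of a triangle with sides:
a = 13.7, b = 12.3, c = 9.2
s = (a+b+c)/2 = (13.7+12.3+9.2)/2 = 17.6
Area = √(s(s-a)(s-b)(s-c)) = √(17.6·3.9·5.3·8.4) = 55.2798
r = Area/s = 55.2798/17.6 = 3.141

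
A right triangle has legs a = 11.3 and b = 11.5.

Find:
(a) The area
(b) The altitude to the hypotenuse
(a) Area = ½ab = ½·11.3·11.5 = 64.975
(b) Hypotenuse c = √(11.3² + 11.5²) = √259.94 = 16.1227
    Area = ½·c·h_c  →  h_c = 2·Area/c = 2·64.975/16.1227 = 8.06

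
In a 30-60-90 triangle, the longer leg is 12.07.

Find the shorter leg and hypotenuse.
In a 30-60-90 triangle, sides are in ratio 1 : √3 : 2.
Long leg = short leg·√3  →  short leg = 12.07/√3 = 6.969
Hypotenuse = 2·(short leg) = 2·12.07/√3 = 13.94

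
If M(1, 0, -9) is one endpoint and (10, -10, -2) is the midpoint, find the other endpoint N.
N = (2×10 - 1, 2×(-10) - 0, 2×(-2) - (-9)) = (19, -20, 5)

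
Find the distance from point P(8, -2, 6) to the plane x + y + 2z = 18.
d = |1(8) + 1(-2) + 2(6) - (18)| / √(1² + 1² + 2²) = 0/√6 = 0.0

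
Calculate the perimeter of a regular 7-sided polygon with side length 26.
Perimeter = number of sides * side length
Perimeter = 7 * 26
Perimeter = 182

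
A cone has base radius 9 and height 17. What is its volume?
Volume = (1/3) * pi * r² * h
Volume = (1/3) * pi * 9² * 17
Volume = (1/3) * pi * 81 * 17
Volume = (1/3) * pi * 1377
Volume = 1441.99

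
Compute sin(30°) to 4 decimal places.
sin(30 degrees) = 1/2
Decimal approximation: 0.5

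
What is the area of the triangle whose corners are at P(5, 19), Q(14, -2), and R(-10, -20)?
Using the coordinate formula: Area = (1/2)|x₁(y₂-y₃) + x₂(y₃-y₁) + x₃(y₁-y₂)|
Area = (1/2)|5((-2)-(-20)) + 14((-20)-19) + (-10)(19-(-2))|
Area = (1/2)|5*18 + 14*(-39) + (-10)*21|
Area = (1/2)|90 + (-546) + (-210)|
Area = (1/2)*666 = 333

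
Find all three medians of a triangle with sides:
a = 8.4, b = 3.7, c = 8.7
Using m_x = ½√(2y² + 2z² - x²):
m_a = ½√(2·3.7² + 2·8.7² - 8.4²) = ½√108.2 = 5.201
m_b = ½√(2·8.4² + 2·8.7² - 3.7²) = ½√278.81 = 8.349
m_c = ½√(2·8.4² + 2·3.7² - 8.7²) = ½√92.81 = 4.817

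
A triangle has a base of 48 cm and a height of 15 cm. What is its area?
Area = (1/2) * base * height
Area = (1/2) * 48 * 15
Area = 360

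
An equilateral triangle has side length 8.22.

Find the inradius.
For an equilateral triangle, r = s/(2√3) where s is the side.
r = 8.22/(2√3) = 8.22/3.464102 = 2.373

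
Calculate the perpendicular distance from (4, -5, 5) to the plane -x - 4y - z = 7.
d = |(-1)(4) + (-4)(-5) + (-1)(5) - (7)| / √((-1)² + (-4)² + (-1)²) = 4/√18 = 0.9428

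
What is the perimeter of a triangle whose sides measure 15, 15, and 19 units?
Perimeter = sum of all sides
Perimeter = 15 + 15 + 19
Perimeter = 49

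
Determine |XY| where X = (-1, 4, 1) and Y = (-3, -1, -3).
d = √[(-2)² + (-5)² + (-4)²] = √45 = 6.708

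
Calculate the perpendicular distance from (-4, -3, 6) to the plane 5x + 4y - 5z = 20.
d = |5(-4) + 4(-3) + (-5)(6) - (20)| / √(5² + 4² + (-5)²) = 82/√66 = 10.09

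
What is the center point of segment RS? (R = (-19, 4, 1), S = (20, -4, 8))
Midpoint = ((-19+20)/2, (4-4)/2, (1+8)/2) = (0.5, 0, 4.5)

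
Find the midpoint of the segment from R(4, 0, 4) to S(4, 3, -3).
Midpoint = ((4+4)/2, (0+3)/2, (4-3)/2) = (4, 1.5, 0.5)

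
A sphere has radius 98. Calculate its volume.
Volume = (4/3) * pi * r³
Volume = (4/3) * pi * 98³
Volume = (4/3) * pi * 941192
Volume = 3942455.83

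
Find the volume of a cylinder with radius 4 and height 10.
Volume = pi * r² * h
Volume = pi * 4² * 10
Volume = pi * 16 * 10
Volume = pi * 160
Volume = 502.65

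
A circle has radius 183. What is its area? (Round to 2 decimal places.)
Area = pi * r²
Area = pi * 183²
Area = pi * 33489
Area = 105208.80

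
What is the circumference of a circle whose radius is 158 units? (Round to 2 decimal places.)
Circumference = 2 * pi * r
Circumference = 2 * pi * 158
Circumference = 992.74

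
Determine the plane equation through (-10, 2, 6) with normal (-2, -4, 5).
d = n·P = (-2)(-10) + (-4)(2) + (5)(6) = 42
Plane: -2x - 4y + 5z = 42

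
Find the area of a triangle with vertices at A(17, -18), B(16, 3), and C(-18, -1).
Using the coordinate formula: Area = (1/2)|x₁(y₂-y₃) + x₂(y₃-y₁) + x₃(y₁-y₂)|
Area = (1/2)|17(3-(-1)) + 16((-1)-(-18)) + (-18)((-18)-3)|
Area = (1/2)|17*4 + 16*17 + (-18)*(-21)|
Area = (1/2)|68 + 272 + 378|
Area = (1/2)*718 = 359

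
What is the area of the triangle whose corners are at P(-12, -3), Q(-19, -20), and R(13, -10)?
Using the coordinate formula: Area = (1/2)|x₁(y₂-y₃) + x₂(y₃-y₁) + x₃(y₁-y₂)|
Area = (1/2)|(-12)((-20)-(-10)) + (-19)((-10)-(-3)) + 13((-3)-(-20))|
Area = (1/2)|(-12)*(-10) + (-19)*(-7) + 13*17|
Area = (1/2)|120 + 133 + 221|
Area = (1/2)*474 = 237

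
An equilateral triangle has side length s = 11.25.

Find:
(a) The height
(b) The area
(a) Height h = s·√3/2 = 11.25·√3/2 = 9.743
(b) Area = (√3/4)·s² = (√3/4)·11.25² = (√3/4)·126.562 = 54.8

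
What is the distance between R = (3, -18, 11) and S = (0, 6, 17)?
d = √[(-3)² + (24)² + (6)²] = √621 = 24.92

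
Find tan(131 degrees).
tan(131 degrees) = -1.1504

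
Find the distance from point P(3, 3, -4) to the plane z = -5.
d = |0(3) + 0(3) + 1(-4) - (-5)| / √(0² + 0² + 1²) = 1/√1 = 1.0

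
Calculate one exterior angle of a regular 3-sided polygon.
Exterior angle of a regular n-gon = 360/n
Exterior angle = 360/3
Exterior angle = 120 degrees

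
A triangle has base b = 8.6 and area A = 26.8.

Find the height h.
A = ½bh  →  h = 2A/b
h = 2·26.8/8.6 = 6.233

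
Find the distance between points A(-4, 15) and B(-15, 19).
Using the distance formula: d = sqrt((x₂-x₁)² + (y₂-y₁)²)
dx = (-15) - (-4) = -11
dy = 19 - 15 = 4
d = sqrt((-11)² + 4²) = sqrt(121 + 16) = sqrt(137) = 11.70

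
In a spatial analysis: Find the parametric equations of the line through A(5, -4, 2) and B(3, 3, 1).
Direction vector d = B - A = (-2, 7, -1)
x = 5 - 2t, y = -4 + 7t, z = 2 - t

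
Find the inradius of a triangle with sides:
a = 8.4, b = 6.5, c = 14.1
s = (a+b+c)/2 = (8.4+6.5+14.1)/2 = 14.5
Area = √(s(s-a)(s-b)(s-c)) = √(14.5·6.1·8·0.4) = 16.8238
r = Area/s = 16.8238/14.5 = 1.16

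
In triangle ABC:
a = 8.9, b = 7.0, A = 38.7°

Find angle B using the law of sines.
sin(B)/b = sin(A)/a
sin(B) = b·sin(A)/a = 7.0·sin(38.7°)/8.9 = 0.491764
B = arcsin(0.491764) = 29.46°  (b ≤ a, so B ≤ A and the acute solution is unique)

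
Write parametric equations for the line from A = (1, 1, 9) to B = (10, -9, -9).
Direction vector d = B - A = (9, -10, -18)
x = 1 + 9t, y = 1 - 10t, z = 9 - 18t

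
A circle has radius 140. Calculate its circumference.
Circumference = 2 * pi * r
Circumference = 2 * pi * 140
Circumference = 879.65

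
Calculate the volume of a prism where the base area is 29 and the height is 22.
Volume = base area * height
Volume = 29 * 22
Volume = 638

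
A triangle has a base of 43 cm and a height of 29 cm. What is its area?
Area = (1/2) * base * height
Area = (1/2) * 43 * 29
Area = 623.50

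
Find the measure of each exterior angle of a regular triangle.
Exterior angle of a regular n-gon = 360/n
Exterior angle = 360/3
Exterior angle = 120 degrees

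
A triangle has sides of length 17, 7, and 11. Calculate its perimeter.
Perimeter = sum of all sides
Perimeter = 17 + 7 + 11
Perimeter = 35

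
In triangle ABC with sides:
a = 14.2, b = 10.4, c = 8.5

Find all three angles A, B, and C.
By the law of cosines:
cos(A) = (b² + c² - a²)/(2bc) = -0.120079  →  A = 96.9°
cos(B) = (a² + c² - b²)/(2ac) = 0.686537  →  B = 46.64°
cos(C) = (a² + b² - c²)/(2ab) = 0.804273  →  C = 36.46°
Check: A + B + C = 180.0° ✓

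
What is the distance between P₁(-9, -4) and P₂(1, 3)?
Using the distance formula: d = sqrt((x₂-x₁)² + (y₂-y₁)²)
dx = 1 - (-9) = 10
dy = 3 - (-4) = 7
d = sqrt(10² + 7²) = sqrt(100 + 49) = sqrt(149) = 12.21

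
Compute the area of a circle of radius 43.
Area = pi * r²
Area = pi * 43²
Area = pi * 1849
Area = 5808.80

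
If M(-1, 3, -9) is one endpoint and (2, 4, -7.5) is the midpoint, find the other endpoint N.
N = (2×2 - (-1), 2×4 - 3, 2×(-7.5) - (-9)) = (5, 5, -6)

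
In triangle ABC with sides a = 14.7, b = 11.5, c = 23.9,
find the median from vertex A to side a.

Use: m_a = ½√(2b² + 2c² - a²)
m_a = ½√(2·11.5² + 2·23.9² - 14.7²)
m_a = ½√(264.5 + 1142.42 - 216.09) = ½√1190.83 = 17.25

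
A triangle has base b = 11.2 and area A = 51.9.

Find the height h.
A = ½bh  →  h = 2A/b
h = 2·51.9/11.2 = 9.268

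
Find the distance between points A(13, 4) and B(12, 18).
Using the distance formula: d = sqrt((x₂-x₁)² + (y₂-y₁)²)
dx = 12 - 13 = -1
dy = 18 - 4 = 14
d = sqrt((-1)² + 14²) = sqrt(1 + 196) = sqrt(197) = 14.04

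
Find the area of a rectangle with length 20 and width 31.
Area = length * width
Area = 20 * 31
Area = 620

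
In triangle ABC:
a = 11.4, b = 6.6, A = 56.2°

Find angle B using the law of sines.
sin(B)/b = sin(A)/a
sin(B) = b·sin(A)/a = 6.6·sin(56.2°)/11.4 = 0.481096
B = arcsin(0.481096) = 28.76°  (b ≤ a, so B ≤ A and the acute solution is unique)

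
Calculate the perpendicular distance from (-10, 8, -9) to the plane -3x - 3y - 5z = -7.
d = |(-3)(-10) + (-3)(8) + (-5)(-9) - (-7)| / √((-3)² + (-3)² + (-5)²) = 58/√43 = 8.845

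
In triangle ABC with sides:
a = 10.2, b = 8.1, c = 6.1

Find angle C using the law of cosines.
cos(C) = (a² + b² - c²)/(2ab)
cos(C) = (10.2² + 8.1² - 6.1²)/(2·10.2·8.1) = 132.44/165.24 = 0.801501
C = arccos(0.801501) = 36.73°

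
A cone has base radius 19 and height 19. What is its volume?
Volume = (1/3) * pi * r² * h
Volume = (1/3) * pi * 19² * 19
Volume = (1/3) * pi * 361 * 19
Volume = (1/3) * pi * 6859
Volume = 7182.73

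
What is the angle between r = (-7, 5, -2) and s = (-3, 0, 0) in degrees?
r·s = 21, |r|² = 78, |s|² = 9
cos θ = 21/√702 ≈ 0.7926
θ ≈ 37.57°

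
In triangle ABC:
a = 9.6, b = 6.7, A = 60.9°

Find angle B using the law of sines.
sin(B)/b = sin(A)/a
sin(B) = b·sin(A)/a = 6.7·sin(60.9°)/9.6 = 0.609820
B = arcsin(0.609820) = 37.58°  (b ≤ a, so B ≤ A and the acute solution is unique)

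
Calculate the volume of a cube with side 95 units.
Volume = s³
Volume = 95³
Volume = 857375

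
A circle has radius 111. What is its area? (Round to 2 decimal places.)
Area = pi * r²
Area = pi * 111²
Area = pi * 12321
Area = 38707.56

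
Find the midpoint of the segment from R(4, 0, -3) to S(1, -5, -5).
Midpoint = ((4+1)/2, (0-5)/2, (-3-5)/2) = (2.5, -2.5, -4)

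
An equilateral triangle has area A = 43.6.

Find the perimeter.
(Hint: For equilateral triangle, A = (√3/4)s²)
A = (√3/4)s²  →  s² = 4A/√3 = 4·43.6/√3 = 100.69
s = 10.0344
Perimeter = 3s = 30.1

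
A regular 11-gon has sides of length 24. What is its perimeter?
Perimeter = number of sides * side length
Perimeter = 11 * 24
Perimeter = 264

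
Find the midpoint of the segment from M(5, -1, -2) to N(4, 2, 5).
Midpoint = ((5+4)/2, (-1+2)/2, (-2+5)/2) = (4.5, 0.5, 1.5)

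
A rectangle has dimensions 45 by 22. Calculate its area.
Area = length * width
Area = 45 * 22
Area = 990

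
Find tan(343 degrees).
tan(343 degrees) = -0.3057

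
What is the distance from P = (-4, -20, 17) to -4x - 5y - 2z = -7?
d = |(-4)(-4) + (-5)(-20) + (-2)(17) - (-7)| / √((-4)² + (-5)² + (-2)²) = 89/√45 = 13.27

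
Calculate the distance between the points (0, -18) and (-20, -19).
Using the distance formula: d = sqrt((x₂-x₁)² + (y₂-y₁)²)
dx = (-20) - 0 = -20
dy = (-19) - (-18) = -1
d = sqrt((-20)² + (-1)²) = sqrt(400 + 1) = sqrt(401) = 20.02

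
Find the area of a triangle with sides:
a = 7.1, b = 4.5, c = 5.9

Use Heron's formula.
s = (a+b+c)/2 = (7.1+4.5+5.9)/2 = 8.75
A = √(s(s-a)(s-b)(s-c)) = √(8.75·1.65·4.25·2.85)
A = √174.874 = 13.22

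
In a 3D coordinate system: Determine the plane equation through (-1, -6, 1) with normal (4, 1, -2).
d = n·P = (4)(-1) + (1)(-6) + (-2)(1) = -12
Plane: 4x + y - 2z = -12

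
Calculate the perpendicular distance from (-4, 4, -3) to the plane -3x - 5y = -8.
d = |(-3)(-4) + (-5)(4) + 0(-3) - (-8)| / √((-3)² + (-5)² + 0²) = 0/√34 = 0.0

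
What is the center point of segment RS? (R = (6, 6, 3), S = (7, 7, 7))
Midpoint = ((6+7)/2, (6+7)/2, (3+7)/2) = (6.5, 6.5, 5)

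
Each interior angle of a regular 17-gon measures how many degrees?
Interior angle of a regular n-gon = (n-2)*180/n
Interior angle = (17-2)*180/17
Interior angle = 15*180/17
Interior angle = 2700/17
Interior angle = 158.82 degrees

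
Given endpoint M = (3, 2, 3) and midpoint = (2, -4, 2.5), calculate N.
N = (2×2 - 3, 2×(-4) - 2, 2×2.5 - 3) = (1, -10, 2)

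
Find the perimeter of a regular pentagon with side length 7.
Perimeter = number of sides * side length
Perimeter = 5 * 7
Perimeter = 35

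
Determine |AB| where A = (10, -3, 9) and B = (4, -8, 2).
d = √[(-6)² + (-5)² + (-7)²] = √110 = 10.49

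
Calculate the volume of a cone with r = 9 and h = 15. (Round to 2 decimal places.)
Volume = (1/3) * pi * r² * h
Volume = (1/3) * pi * 9² * 15
Volume = (1/3) * pi * 81 * 15
Volume = (1/3) * pi * 1215
Volume = 1272.35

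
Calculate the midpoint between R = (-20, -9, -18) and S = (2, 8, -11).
Midpoint = ((-20+2)/2, (-9+8)/2, (-18-11)/2) = (-9, -0.5, -14.5)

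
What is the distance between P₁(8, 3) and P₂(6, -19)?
Using the distance formula: d = sqrt((x₂-x₁)² + (y₂-y₁)²)
dx = 6 - 8 = -2
dy = (-19) - 3 = -22
d = sqrt((-2)² + (-22)²) = sqrt(4 + 484) = sqrt(488) = 22.09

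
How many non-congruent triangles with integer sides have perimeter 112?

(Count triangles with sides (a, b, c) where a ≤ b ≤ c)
With a ≤ b ≤ c and a + b + c = 112, the triangle inequality a + b > c gives c < 112/2, so c ≤ 55.
Iterate a from 1 to ⌊p/3⌋ = 37; for each a, b ranges from a to ⌊(p−a)/2⌋ with c = p − a − b, keeping only c ≥ b.
Triples: (2, 55, 55), (3, 54, 55), (4, 53, 55), …
Count = 261 triangles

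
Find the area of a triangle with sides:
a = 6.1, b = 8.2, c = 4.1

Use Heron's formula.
s = (a+b+c)/2 = (6.1+8.2+4.1)/2 = 9.2
A = √(s(s-a)(s-b)(s-c)) = √(9.2·3.1·1·5.1)
A = √145.452 = 12.06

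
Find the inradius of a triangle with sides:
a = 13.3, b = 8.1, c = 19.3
s = (a+b+c)/2 = (13.3+8.1+19.3)/2 = 20.35
Area = √(s(s-a)(s-b)(s-c)) = √(20.35·7.05·12.25·1.05) = 42.9575
r = Area/s = 42.9575/20.35 = 2.111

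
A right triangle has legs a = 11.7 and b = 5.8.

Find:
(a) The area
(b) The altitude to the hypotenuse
(a) Area = ½ab = ½·11.7·5.8 = 33.93
(b) Hypotenuse c = √(11.7² + 5.8²) = √170.53 = 13.0587
    Area = ½·c·h_c  →  h_c = 2·Area/c = 2·33.93/13.0587 = 5.197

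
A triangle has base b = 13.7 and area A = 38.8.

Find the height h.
A = ½bh  →  h = 2A/b
h = 2·38.8/13.7 = 5.664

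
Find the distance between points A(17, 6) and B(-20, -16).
Using the distance formula: d = sqrt((x₂-x₁)² + (y₂-y₁)²)
dx = (-20) - 17 = -37
dy = (-16) - 6 = -22
d = sqrt((-37)² + (-22)²) = sqrt(1369 + 484) = sqrt(1853) = 43.05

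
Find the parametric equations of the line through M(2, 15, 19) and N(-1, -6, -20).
Direction vector d = N - M = (-3, -21, -39)
x = 2 - 3t, y = 15 - 21t, z = 19 - 39t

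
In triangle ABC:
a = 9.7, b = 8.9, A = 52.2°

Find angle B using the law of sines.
sin(B)/b = sin(A)/a
sin(B) = b·sin(A)/a = 8.9·sin(52.2°)/9.7 = 0.724988
B = arcsin(0.724988) = 46.47°  (b ≤ a, so B ≤ A and the acute solution is unique)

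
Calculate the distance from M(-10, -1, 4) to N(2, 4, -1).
d = √[(12)² + (5)² + (-5)²] = √194 = 13.93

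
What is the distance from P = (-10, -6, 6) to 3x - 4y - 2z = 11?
d = |3(-10) + (-4)(-6) + (-2)(6) - (11)| / √(3² + (-4)² + (-2)²) = 29/√29 = 5.385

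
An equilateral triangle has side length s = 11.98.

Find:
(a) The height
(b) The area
(a) Height h = s·√3/2 = 11.98·√3/2 = 10.37
(b) Area = (√3/4)·s² = (√3/4)·11.98² = (√3/4)·143.52 = 62.15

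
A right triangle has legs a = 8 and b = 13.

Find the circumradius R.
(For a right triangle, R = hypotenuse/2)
Hypotenuse c = √(8² + 13²) = √233 = 15.2643
R = c/2 = 7.632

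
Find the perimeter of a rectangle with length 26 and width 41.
Perimeter = 2 * (length + width)
Perimeter = 2 * (26 + 41)
Perimeter = 2 * 67
Perimeter = 134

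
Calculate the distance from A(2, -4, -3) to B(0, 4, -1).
d = √[(-2)² + (8)² + (2)²] = √72 = 8.485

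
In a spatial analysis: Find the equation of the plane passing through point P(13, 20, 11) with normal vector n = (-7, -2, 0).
d = n·P = (-7)(13) + (-2)(20) + (0)(11) = -131
Plane: -7x - 2y = -131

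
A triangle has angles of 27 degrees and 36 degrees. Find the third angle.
Sum of angles in a triangle = 180 degrees
Third angle = 180 - 27 - 36
Third angle = 117 degrees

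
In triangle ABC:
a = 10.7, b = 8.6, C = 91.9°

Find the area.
Using A = ½ab·sin(C):
A = ½·10.7·8.6·sin(91.9°) = ½·92.02·0.999450 = 45.98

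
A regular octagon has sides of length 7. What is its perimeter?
Perimeter = number of sides * side length
Perimeter = 8 * 7
Perimeter = 56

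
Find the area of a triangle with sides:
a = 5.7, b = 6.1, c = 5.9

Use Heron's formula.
s = (a+b+c)/2 = (5.7+6.1+5.9)/2 = 8.85
A = √(s(s-a)(s-b)(s-c)) = √(8.85·3.15·2.75·2.95)
A = √226.156 = 15.04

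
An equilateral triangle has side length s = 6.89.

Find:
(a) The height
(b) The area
(a) Height h = s·√3/2 = 6.89·√3/2 = 5.967
(b) Area = (√3/4)·s² = (√3/4)·6.89² = (√3/4)·47.4721 = 20.56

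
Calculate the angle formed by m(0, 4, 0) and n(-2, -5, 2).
m·n = -20, |m|² = 16, |n|² = 33
cos θ = -20/√528 ≈ -0.8704
θ ≈ 150.5°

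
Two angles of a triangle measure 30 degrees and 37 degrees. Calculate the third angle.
Sum of angles in a triangle = 180 degrees
Third angle = 180 - 30 - 37
Third angle = 113 degrees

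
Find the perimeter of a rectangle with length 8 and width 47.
Perimeter = 2 * (length + width)
Perimeter = 2 * (8 + 47)
Perimeter = 2 * 55
Perimeter = 110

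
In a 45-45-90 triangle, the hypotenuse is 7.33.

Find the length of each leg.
In a 45-45-90 triangle, hypotenuse = leg·√2  →  leg = hypotenuse/√2
leg = 7.33/√2 = 5.183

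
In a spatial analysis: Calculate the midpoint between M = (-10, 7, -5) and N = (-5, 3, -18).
Midpoint = ((-10-5)/2, (7+3)/2, (-5-18)/2) = (-7.5, 5, -11.5)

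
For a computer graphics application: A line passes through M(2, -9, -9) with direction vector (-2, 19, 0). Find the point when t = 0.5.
P(0.5) = (2 + (-2)(0.5), -9 + 19(0.5), -9 + 0(0.5)) = (1, 0.5, -9)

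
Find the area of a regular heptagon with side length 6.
For a regular 7-gon with side length s = 6:
Apothem a = s / (2*tan(pi/7)) = 6 / (2*tan(pi/7)) ≈ 6.2296
Perimeter P = 7 * 6 = 42
Area = (1/2) * P * a = (1/2) * 42 * 6.2296 = 130.82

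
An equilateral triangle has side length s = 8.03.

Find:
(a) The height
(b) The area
(a) Height h = s·√3/2 = 8.03·√3/2 = 6.954
(b) Area = (√3/4)·s² = (√3/4)·8.03² = (√3/4)·64.4809 = 27.92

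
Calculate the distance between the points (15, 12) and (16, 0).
Using the distance formula: d = sqrt((x₂-x₁)² + (y₂-y₁)²)
dx = 16 - 15 = 1
dy = 0 - 12 = -12
d = sqrt(1² + (-12)²) = sqrt(1 + 144) = sqrt(145) = 12.04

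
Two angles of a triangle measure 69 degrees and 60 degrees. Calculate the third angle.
Sum of angles in a triangle = 180 degrees
Third angle = 180 - 69 - 60
Third angle = 51 degrees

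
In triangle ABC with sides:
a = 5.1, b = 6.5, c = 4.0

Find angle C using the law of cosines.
cos(C) = (a² + b² - c²)/(2ab)
cos(C) = (5.1² + 6.5² - 4.0²)/(2·5.1·6.5) = 52.26/66.3 = 0.788235
C = arccos(0.788235) = 37.98°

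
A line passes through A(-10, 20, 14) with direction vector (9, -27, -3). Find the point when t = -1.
P(-1) = (-10 + 9(-1), 20 + (-27)(-1), 14 + (-3)(-1)) = (-19, 47, 17)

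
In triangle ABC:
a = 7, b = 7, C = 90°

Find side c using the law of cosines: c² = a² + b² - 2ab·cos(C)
c² = 7² + 7² - 2·7·7·cos(90°)
c² = 49 + 49 - 98·0.0000 = 98
c = √98 = 9.899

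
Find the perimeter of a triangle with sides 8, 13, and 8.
Perimeter = sum of all sides
Perimeter = 8 + 13 + 8
Perimeter = 29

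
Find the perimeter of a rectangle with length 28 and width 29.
Perimeter = 2 * (length + width)
Perimeter = 2 * (28 + 29)
Perimeter = 2 * 57
Perimeter = 114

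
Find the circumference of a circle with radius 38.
Circumference = 2 * pi * r
Circumference = 2 * pi * 38
Circumference = 238.76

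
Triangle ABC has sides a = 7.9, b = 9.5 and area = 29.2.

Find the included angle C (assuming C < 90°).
Area = ½ab·sin(C)  →  sin(C) = 2·Area/(ab)
sin(C) = 2·29.2/(7.9·9.5) = 0.778148
C = arcsin(0.778148) = 51.09°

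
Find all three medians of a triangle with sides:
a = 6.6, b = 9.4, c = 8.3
Using m_x = ½√(2y² + 2z² - x²):
m_a = ½√(2·9.4² + 2·8.3² - 6.6²) = ½√270.94 = 8.23
m_b = ½√(2·6.6² + 2·8.3² - 9.4²) = ½√136.54 = 5.843
m_c = ½√(2·6.6² + 2·9.4² - 8.3²) = ½√194.95 = 6.981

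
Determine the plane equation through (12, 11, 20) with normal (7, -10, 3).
d = n·P = (7)(12) + (-10)(11) + (3)(20) = 34
Plane: 7x - 10y + 3z = 34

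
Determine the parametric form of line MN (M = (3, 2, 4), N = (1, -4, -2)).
Direction vector d = N - M = (-2, -6, -6)
x = 3 - 2t, y = 2 - 6t, z = 4 - 6t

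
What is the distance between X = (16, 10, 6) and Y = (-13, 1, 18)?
d = √[(-29)² + (-9)² + (12)²] = √1066 = 32.65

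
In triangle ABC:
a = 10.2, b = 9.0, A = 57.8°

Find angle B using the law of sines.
sin(B)/b = sin(A)/a
sin(B) = b·sin(A)/a = 9.0·sin(57.8°)/10.2 = 0.746641
B = arcsin(0.746641) = 48.3°  (b ≤ a, so B ≤ A and the acute solution is unique)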